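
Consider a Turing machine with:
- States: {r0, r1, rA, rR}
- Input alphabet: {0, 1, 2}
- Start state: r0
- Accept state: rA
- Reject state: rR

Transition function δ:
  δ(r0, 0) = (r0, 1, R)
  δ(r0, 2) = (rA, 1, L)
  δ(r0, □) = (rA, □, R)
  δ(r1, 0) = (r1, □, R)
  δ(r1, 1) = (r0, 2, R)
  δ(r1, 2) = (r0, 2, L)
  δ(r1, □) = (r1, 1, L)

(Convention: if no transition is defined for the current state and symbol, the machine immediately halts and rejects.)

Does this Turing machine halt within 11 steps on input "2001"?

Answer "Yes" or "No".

Execution trace:
Initial: [r0]2001
Step 1: δ(r0, 2) = (rA, 1, L) → [rA]□1001

The machine reaches the accept state rA and halts.
The machine halted after 1 step (within the 11-step bound).

Answer: Yes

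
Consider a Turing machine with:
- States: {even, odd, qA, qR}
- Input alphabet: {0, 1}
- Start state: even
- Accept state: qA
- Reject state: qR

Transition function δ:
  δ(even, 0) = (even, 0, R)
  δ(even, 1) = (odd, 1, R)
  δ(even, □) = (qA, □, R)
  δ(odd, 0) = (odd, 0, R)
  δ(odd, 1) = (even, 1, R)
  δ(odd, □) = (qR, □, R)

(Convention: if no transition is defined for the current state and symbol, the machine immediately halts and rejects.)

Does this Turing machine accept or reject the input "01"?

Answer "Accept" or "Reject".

Execution trace:
Initial: [even]01
Step 1: δ(even, 0) = (even, 0, R) → 0[even]1
Step 2: δ(even, 1) = (odd, 1, R) → 01[odd]□
Step 3: δ(odd, □) = (qR, □, R) → 01□[qR]□

The machine reaches the reject state qR and halts.

Answer: Reject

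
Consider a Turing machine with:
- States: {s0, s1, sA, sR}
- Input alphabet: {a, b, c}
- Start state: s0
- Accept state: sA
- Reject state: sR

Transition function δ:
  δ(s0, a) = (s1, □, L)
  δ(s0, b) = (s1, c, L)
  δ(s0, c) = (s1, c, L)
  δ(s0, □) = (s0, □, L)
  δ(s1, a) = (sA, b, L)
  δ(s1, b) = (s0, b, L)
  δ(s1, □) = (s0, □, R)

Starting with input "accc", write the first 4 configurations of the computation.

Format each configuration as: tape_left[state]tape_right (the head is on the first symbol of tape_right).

Transitions applied:
Step 1: δ(s0, a) = (s1, □, L)
Step 2: δ(s1, □) = (s0, □, R)
Step 3: δ(s0, □) = (s0, □, L)

The first 4 configurations are:
[s0]accc ⊢ [s1]□□ccc ⊢ □[s0]□ccc ⊢ [s0]□□ccc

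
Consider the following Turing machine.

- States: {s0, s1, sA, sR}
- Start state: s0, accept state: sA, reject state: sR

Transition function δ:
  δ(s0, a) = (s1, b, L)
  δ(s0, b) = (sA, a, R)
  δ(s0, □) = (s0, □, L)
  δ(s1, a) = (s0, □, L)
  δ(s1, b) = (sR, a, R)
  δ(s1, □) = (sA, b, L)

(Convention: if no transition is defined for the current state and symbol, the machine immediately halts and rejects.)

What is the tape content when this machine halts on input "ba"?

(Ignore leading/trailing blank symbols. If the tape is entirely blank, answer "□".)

Execution trace:
Initial: [s0]ba
Step 1: δ(s0, b) = (sA, a, R) → a[sA]a

The machine reaches the accept state sA and halts.

Final tape (ignoring leading/trailing blanks): aa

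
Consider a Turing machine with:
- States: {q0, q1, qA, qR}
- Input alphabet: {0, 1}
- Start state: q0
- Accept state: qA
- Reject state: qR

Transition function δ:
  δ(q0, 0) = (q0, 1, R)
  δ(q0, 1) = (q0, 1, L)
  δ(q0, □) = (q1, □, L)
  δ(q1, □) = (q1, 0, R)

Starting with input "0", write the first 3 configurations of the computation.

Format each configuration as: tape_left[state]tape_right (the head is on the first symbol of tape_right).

Transitions applied:
Step 1: δ(q0, 0) = (q0, 1, R)
Step 2: δ(q0, □) = (q1, □, L)

The first 3 configurations are:
[q0]0 ⊢ 1[q0]□ ⊢ [q1]1□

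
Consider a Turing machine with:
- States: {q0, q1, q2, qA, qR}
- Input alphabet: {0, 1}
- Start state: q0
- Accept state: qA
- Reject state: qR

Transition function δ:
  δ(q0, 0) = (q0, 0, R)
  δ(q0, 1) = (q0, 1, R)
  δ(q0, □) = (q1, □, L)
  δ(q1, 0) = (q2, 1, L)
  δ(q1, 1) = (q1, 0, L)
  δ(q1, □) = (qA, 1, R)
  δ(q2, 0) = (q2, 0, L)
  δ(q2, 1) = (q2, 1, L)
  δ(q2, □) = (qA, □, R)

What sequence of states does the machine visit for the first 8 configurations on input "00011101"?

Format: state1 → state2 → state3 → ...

Execution trace:
Initial: [q0]00011101
Step 1: δ(q0, 0) = (q0, 0, R) → 0[q0]0011101
Step 2: δ(q0, 0) = (q0, 0, R) → 00[q0]011101
Step 3: δ(q0, 0) = (q0, 0, R) → 000[q0]11101
Step 4: δ(q0, 1) = (q0, 1, R) → 0001[q0]1101
Step 5: δ(q0, 1) = (q0, 1, R) → 00011[q0]101
Step 6: δ(q0, 1) = (q0, 1, R) → 000111[q0]01
Step 7: δ(q0, 0) = (q0, 0, R) → 0001110[q0]1

State sequence: q0 → q0 → q0 → q0 → q0 → q0 → q0 → q0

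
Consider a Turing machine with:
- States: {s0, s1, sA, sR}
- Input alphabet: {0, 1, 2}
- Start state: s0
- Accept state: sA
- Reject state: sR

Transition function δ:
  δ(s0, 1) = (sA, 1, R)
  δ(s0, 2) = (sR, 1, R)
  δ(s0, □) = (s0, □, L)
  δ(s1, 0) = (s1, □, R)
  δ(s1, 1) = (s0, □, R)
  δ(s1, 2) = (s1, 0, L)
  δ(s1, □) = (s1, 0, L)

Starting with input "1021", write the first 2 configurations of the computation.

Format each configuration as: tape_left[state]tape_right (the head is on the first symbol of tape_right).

Transitions applied:
Step 1: δ(s0, 1) = (sA, 1, R)

The first 2 configurations are:
[s0]1021 ⊢ 1[sA]021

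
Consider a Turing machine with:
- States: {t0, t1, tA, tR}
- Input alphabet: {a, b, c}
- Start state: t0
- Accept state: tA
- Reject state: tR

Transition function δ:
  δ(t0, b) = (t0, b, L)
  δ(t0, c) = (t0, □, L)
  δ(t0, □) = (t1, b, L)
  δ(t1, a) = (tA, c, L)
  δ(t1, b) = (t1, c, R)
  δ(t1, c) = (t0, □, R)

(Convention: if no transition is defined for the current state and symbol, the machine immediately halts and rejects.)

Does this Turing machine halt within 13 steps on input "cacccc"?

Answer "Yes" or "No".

Execution trace:
Initial: [t0]cacccc
Step 1: δ(t0, c) = (t0, □, L) → [t0]□□acccc
Step 2: δ(t0, □) = (t1, b, L) → [t1]□b□acccc

No transition is defined for δ(t1, □). By convention the machine halts and rejects.
The machine halted after 2 steps (within the 13-step bound).

Answer: Yes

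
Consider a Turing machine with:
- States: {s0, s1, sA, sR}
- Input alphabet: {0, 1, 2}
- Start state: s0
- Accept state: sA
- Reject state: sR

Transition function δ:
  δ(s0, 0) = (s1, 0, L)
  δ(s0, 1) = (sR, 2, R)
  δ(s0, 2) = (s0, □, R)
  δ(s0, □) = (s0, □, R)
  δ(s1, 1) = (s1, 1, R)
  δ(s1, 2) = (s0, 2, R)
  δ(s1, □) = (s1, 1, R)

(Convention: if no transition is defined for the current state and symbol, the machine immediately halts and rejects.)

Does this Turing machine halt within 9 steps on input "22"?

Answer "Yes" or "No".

Execution trace:
Initial: [s0]22
Step 1: δ(s0, 2) = (s0, □, R) → □[s0]2
Step 2: δ(s0, 2) = (s0, □, R) → □□[s0]□
Step 3: δ(s0, □) = (s0, □, R) → □□□[s0]□
Step 4: δ(s0, □) = (s0, □, R) → □□□□[s0]□
Step 5: δ(s0, □) = (s0, □, R) → □□□□□[s0]□
Step 6: δ(s0, □) = (s0, □, R) → □□□□□□[s0]□
Step 7: δ(s0, □) = (s0, □, R) → □□□□□□□[s0]□
Step 8: δ(s0, □) = (s0, □, R) → □□□□□□□□[s0]□
Step 9: δ(s0, □) = (s0, □, R) → □□□□□□□□□[s0]□

The machine has not reached a halting state after 9 steps.
The machine did not halt within the 9-step bound.

Answer: No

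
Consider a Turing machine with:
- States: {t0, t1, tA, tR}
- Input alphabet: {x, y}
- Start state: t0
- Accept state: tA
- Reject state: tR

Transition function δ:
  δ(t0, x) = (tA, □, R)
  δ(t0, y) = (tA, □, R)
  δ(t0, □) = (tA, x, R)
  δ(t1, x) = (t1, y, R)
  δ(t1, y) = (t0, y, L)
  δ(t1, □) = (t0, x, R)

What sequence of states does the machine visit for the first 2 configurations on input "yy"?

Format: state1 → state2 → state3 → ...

Execution trace:
Initial: [t0]yy
Step 1: δ(t0, y) = (tA, □, R) → □[tA]y

The machine reaches the accept state tA and halts.

State sequence: t0 → tA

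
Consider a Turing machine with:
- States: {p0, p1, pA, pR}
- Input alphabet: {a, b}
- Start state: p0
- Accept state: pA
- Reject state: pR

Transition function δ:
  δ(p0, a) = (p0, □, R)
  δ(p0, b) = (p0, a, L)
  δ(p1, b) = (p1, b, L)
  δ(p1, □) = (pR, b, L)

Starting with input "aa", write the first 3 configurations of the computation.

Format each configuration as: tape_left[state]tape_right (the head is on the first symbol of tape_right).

Transitions applied:
Step 1: δ(p0, a) = (p0, □, R)
Step 2: δ(p0, a) = (p0, □, R)

The first 3 configurations are:
[p0]aa ⊢ □[p0]a ⊢ □□[p0]□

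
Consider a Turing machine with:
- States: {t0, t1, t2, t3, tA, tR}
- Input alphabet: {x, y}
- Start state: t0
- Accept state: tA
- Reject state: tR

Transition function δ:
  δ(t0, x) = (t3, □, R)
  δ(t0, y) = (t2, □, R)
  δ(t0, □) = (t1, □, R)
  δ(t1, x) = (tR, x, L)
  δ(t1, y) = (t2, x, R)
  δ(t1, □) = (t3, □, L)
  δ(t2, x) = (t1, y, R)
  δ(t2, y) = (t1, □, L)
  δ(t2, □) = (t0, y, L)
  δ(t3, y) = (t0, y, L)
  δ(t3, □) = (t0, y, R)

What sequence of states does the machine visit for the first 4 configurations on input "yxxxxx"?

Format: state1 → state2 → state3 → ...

Execution trace:
Initial: [t0]yxxxxx
Step 1: δ(t0, y) = (t2, □, R) → □[t2]xxxxx
Step 2: δ(t2, x) = (t1, y, R) → □y[t1]xxxx
Step 3: δ(t1, x) = (tR, x, L) → □[tR]yxxxx

The machine reaches the reject state tR and halts.

State sequence: t0 → t2 → t1 → tR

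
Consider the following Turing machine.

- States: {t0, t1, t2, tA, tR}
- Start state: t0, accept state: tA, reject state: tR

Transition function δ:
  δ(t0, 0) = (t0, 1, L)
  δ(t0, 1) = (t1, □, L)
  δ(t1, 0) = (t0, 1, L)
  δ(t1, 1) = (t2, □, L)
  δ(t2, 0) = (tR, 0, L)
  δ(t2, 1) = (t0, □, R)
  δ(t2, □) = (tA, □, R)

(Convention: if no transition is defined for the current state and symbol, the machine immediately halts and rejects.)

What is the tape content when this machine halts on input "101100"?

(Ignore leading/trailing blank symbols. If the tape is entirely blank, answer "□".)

Execution trace:
Initial: [t0]101100
Step 1: δ(t0, 1) = (t1, □, L) → [t1]□□01100

No transition is defined for δ(t1, □). By convention the machine halts and rejects.

Final tape (ignoring leading/trailing blanks): 01100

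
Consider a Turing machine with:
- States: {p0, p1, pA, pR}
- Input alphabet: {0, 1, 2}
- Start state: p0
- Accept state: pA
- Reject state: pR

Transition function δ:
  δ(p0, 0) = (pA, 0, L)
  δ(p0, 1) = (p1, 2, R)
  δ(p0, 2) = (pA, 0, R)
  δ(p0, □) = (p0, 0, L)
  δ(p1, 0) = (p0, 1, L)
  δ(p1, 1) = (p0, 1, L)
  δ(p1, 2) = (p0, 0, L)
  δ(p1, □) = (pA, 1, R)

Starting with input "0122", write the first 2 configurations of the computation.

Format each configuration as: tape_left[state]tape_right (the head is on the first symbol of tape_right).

Transitions applied:
Step 1: δ(p0, 0) = (pA, 0, L)

The first 2 configurations are:
[p0]0122 ⊢ [pA]□0122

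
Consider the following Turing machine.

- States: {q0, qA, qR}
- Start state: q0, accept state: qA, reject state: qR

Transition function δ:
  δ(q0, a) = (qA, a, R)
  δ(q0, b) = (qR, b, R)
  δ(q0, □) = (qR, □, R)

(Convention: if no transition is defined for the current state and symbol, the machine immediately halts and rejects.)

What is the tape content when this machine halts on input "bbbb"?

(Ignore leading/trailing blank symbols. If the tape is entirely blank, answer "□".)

Execution trace:
Initial: [q0]bbbb
Step 1: δ(q0, b) = (qR, b, R) → b[qR]bbb

The machine reaches the reject state qR and halts.

Final tape (ignoring leading/trailing blanks): bbbb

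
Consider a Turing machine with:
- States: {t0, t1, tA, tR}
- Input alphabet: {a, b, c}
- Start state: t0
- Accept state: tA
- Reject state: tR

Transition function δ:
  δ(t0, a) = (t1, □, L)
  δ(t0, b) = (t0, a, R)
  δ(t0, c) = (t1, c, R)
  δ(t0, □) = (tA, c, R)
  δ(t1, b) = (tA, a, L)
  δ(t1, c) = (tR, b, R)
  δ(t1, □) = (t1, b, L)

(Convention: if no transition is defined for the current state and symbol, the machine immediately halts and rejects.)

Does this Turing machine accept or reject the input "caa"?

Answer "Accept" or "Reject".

Execution trace:
Initial: [t0]caa
Step 1: δ(t0, c) = (t1, c, R) → c[t1]aa

No transition is defined for δ(t1, a). By convention the machine halts and rejects.

Answer: Reject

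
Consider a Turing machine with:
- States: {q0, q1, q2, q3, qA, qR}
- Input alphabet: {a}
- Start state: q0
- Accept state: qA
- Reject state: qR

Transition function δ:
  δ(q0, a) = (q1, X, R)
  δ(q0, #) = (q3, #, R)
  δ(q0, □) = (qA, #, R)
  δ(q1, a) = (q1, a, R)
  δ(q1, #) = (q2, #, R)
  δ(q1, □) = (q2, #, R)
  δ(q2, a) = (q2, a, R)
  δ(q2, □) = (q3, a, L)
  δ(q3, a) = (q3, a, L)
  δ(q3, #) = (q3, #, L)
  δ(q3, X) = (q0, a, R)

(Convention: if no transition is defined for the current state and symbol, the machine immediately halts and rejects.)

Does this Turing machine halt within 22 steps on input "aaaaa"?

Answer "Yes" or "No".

Execution trace:
Initial: [q0]aaaaa
Step 1: δ(q0, a) = (q1, X, R) → X[q1]aaaa
Step 2: δ(q1, a) = (q1, a, R) → Xa[q1]aaa
Step 3: δ(q1, a) = (q1, a, R) → Xaa[q1]aa
Step 4: δ(q1, a) = (q1, a, R) → Xaaa[q1]a
Step 5: δ(q1, a) = (q1, a, R) → Xaaaa[q1]□
Step 6: δ(q1, □) = (q2, #, R) → Xaaaa#[q2]□
Step 7: δ(q2, □) = (q3, a, L) → Xaaaa[q3]#a
Step 8: δ(q3, #) = (q3, #, L) → Xaaa[q3]a#a
Step 9: δ(q3, a) = (q3, a, L) → Xaa[q3]aa#a
Step 10: δ(q3, a) = (q3, a, L) → Xa[q3]aaa#a
Step 11: δ(q3, a) = (q3, a, L) → X[q3]aaaa#a
Step 12: δ(q3, a) = (q3, a, L) → [q3]Xaaaa#a
Step 13: δ(q3, X) = (q0, a, R) → a[q0]aaaa#a
Step 14: δ(q0, a) = (q1, X, R) → aX[q1]aaa#a
Step 15: δ(q1, a) = (q1, a, R) → aXa[q1]aa#a
Step 16: δ(q1, a) = (q1, a, R) → aXaa[q1]a#a
Step 17: δ(q1, a) = (q1, a, R) → aXaaa[q1]#a
Step 18: δ(q1, #) = (q2, #, R) → aXaaa#[q2]a
Step 19: δ(q2, a) = (q2, a, R) → aXaaa#a[q2]□
Step 20: δ(q2, □) = (q3, a, L) → aXaaa#[q3]aa
Step 21: δ(q3, a) = (q3, a, L) → aXaaa[q3]#aa
Step 22: δ(q3, #) = (q3, #, L) → aXaa[q3]a#aa

The machine has not reached a halting state after 22 steps.
The machine did not halt within the 22-step bound.

Answer: No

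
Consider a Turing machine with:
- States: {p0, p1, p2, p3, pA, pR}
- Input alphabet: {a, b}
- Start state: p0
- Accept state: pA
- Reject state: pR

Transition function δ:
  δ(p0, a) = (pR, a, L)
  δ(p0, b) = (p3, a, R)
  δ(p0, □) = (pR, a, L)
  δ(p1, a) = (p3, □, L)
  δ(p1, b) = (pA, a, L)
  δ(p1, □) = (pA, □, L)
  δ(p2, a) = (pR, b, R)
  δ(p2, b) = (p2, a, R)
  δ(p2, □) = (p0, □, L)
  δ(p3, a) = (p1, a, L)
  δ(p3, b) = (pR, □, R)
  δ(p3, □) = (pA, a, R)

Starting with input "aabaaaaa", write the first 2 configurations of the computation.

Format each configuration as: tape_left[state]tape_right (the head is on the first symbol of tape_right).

Transitions applied:
Step 1: δ(p0, a) = (pR, a, L)

The first 2 configurations are:
[p0]aabaaaaa ⊢ [pR]□aabaaaaa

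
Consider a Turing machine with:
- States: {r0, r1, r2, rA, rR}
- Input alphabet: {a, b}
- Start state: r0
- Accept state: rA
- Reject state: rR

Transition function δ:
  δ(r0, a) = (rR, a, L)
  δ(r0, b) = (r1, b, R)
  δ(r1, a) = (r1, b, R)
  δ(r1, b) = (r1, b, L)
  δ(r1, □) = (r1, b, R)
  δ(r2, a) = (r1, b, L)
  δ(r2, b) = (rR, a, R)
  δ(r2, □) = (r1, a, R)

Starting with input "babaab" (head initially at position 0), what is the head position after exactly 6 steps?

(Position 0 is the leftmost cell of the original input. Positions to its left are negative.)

Execution trace (head position shown):
Step 0: [r0]babaab  (head at position 0)
Step 1: move right → b[r1]abaab  (head at position 1)
Step 2: move right → bb[r1]baab  (head at position 2)
Step 3: move left → b[r1]bbaab  (head at position 1)
Step 4: move left → [r1]bbbaab  (head at position 0)
Step 5: move left → [r1]□bbbaab  (head at position -1)
Step 6: move right → b[r1]bbbaab  (head at position 0)

After 6 steps, the head is at position 0.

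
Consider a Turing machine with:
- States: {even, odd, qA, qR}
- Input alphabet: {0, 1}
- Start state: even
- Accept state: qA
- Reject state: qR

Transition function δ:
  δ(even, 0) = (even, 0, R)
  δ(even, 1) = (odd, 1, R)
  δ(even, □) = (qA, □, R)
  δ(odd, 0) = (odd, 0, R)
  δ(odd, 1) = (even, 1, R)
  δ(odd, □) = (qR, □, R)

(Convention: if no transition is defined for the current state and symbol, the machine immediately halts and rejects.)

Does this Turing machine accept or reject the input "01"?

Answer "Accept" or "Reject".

Execution trace:
Initial: [even]01
Step 1: δ(even, 0) = (even, 0, R) → 0[even]1
Step 2: δ(even, 1) = (odd, 1, R) → 01[odd]□
Step 3: δ(odd, □) = (qR, □, R) → 01□[qR]□

The machine reaches the reject state qR and halts.

Answer: Reject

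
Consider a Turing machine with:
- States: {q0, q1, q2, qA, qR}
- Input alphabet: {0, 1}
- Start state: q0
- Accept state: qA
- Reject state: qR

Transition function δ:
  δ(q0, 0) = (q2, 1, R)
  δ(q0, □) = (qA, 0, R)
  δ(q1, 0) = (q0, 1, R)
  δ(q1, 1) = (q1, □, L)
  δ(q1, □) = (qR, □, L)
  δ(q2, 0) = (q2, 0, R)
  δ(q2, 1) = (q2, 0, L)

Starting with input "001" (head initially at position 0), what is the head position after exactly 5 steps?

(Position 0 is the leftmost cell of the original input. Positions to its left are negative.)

Execution trace (head position shown):
Step 0: [q0]001  (head at position 0)
Step 1: move right → 1[q2]01  (head at position 1)
Step 2: move right → 10[q2]1  (head at position 2)
Step 3: move left → 1[q2]00  (head at position 1)
Step 4: move right → 10[q2]0  (head at position 2)
Step 5: move right → 100[q2]□  (head at position 3)

After 5 steps, the head is at position 3.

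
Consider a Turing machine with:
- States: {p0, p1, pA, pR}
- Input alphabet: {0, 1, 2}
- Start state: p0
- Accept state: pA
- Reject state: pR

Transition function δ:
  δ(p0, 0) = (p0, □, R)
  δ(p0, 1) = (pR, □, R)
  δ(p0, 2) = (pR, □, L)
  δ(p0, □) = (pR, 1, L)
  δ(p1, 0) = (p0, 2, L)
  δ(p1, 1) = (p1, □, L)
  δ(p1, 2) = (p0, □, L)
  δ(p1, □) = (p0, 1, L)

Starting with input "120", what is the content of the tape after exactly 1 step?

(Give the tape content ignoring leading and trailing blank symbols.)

Execution trace:
Initial: [p0]120
Step 1: δ(p0, 1) = (pR, □, R) → □[pR]20

The machine reaches the reject state pR and halts.

After 1 step, the tape (ignoring leading/trailing blanks) is: 20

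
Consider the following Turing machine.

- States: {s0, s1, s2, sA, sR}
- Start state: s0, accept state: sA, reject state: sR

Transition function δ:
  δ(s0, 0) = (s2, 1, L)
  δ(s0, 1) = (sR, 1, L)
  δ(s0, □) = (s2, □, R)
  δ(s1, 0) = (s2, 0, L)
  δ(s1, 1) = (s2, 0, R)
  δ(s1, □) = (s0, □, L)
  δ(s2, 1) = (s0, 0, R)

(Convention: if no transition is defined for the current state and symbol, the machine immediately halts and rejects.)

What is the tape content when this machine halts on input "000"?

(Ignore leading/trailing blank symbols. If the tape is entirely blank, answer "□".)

Execution trace:
Initial: [s0]000
Step 1: δ(s0, 0) = (s2, 1, L) → [s2]□100

No transition is defined for δ(s2, □). By convention the machine halts and rejects.

Final tape (ignoring leading/trailing blanks): 100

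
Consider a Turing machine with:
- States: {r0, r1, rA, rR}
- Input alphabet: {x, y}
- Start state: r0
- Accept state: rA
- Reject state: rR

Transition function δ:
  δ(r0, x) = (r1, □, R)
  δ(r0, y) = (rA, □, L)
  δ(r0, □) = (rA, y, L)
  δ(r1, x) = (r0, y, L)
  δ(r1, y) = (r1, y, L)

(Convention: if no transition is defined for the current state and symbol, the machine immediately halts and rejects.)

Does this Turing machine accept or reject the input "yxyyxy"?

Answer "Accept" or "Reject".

Execution trace:
Initial: [r0]yxyyxy
Step 1: δ(r0, y) = (rA, □, L) → [rA]□□xyyxy

The machine reaches the accept state rA and halts.

Answer: Accept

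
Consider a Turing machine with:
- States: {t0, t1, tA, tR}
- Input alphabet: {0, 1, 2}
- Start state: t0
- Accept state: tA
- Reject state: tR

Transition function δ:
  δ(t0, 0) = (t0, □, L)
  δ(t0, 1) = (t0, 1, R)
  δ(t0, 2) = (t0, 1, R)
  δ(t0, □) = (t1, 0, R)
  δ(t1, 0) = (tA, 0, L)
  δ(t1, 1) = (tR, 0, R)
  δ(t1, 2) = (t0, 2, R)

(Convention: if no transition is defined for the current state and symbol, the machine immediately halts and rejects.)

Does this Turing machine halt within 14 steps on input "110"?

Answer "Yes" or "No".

Execution trace:
Initial: [t0]110
Step 1: δ(t0, 1) = (t0, 1, R) → 1[t0]10
Step 2: δ(t0, 1) = (t0, 1, R) → 11[t0]0
Step 3: δ(t0, 0) = (t0, □, L) → 1[t0]1□
Step 4: δ(t0, 1) = (t0, 1, R) → 11[t0]□
Step 5: δ(t0, □) = (t1, 0, R) → 110[t1]□

No transition is defined for δ(t1, □). By convention the machine halts and rejects.
The machine halted after 5 steps (within the 14-step bound).

Answer: Yes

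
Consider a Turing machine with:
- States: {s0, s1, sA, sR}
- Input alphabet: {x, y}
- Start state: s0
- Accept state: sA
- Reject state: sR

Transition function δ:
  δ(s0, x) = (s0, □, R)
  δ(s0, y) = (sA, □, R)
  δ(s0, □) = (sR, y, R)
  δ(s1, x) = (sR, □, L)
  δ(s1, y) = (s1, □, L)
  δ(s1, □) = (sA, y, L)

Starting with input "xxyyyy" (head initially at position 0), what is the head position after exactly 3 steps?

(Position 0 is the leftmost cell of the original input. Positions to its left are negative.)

Execution trace (head position shown):
Step 0: [s0]xxyyyy  (head at position 0)
Step 1: move right → □[s0]xyyyy  (head at position 1)
Step 2: move right → □□[s0]yyyy  (head at position 2)
Step 3: move right → □□□[sA]yyy  (head at position 3)

After 3 steps, the head is at position 3.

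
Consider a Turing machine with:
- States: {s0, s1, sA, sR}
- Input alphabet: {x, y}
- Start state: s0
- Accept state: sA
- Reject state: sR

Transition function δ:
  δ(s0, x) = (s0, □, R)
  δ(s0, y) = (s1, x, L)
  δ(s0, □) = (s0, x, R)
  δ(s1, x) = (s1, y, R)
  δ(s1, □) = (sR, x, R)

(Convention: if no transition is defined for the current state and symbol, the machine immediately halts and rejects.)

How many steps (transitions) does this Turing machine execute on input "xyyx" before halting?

Execution trace:
Initial: [s0]xyyx
Step 1: δ(s0, x) = (s0, □, R) → □[s0]yyx
Step 2: δ(s0, y) = (s1, x, L) → [s1]□xyx
Step 3: δ(s1, □) = (sR, x, R) → x[sR]xyx

The machine reaches the reject state sR and halts.

The machine executed 3 steps before halting.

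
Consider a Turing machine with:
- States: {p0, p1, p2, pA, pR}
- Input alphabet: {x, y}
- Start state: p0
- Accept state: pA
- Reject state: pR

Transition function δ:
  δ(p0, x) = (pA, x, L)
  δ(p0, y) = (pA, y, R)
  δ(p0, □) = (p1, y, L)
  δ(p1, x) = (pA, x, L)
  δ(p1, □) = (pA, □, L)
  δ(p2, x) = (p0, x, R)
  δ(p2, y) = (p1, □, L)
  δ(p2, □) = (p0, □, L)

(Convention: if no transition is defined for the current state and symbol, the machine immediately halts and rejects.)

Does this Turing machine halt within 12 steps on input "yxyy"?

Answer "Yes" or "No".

Execution trace:
Initial: [p0]yxyy
Step 1: δ(p0, y) = (pA, y, R) → y[pA]xyy

The machine reaches the accept state pA and halts.
The machine halted after 1 step (within the 12-step bound).

Answer: Yes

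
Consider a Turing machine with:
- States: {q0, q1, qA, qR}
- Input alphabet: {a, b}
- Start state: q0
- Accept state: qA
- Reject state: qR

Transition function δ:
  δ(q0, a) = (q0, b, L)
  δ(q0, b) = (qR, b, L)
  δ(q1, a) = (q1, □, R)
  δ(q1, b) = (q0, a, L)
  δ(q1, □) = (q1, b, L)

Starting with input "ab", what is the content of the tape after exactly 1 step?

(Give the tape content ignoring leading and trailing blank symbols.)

Execution trace:
Initial: [q0]ab
Step 1: δ(q0, a) = (q0, b, L) → [q0]□bb

No transition is defined for δ(q0, □). By convention the machine halts and rejects.

After 1 step, the tape (ignoring leading/trailing blanks) is: bb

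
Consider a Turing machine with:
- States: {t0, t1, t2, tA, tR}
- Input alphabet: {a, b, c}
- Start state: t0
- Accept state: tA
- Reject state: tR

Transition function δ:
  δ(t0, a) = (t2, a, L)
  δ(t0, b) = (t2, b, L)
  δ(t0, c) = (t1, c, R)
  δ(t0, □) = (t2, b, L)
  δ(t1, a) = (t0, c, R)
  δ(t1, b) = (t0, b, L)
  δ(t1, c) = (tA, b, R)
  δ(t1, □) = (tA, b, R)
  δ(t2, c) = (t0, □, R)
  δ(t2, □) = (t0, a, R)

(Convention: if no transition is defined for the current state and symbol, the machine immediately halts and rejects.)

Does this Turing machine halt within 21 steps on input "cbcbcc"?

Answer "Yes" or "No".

Execution trace:
Initial: [t0]cbcbcc
Step 1: δ(t0, c) = (t1, c, R) → c[t1]bcbcc
Step 2: δ(t1, b) = (t0, b, L) → [t0]cbcbcc
Step 3: δ(t0, c) = (t1, c, R) → c[t1]bcbcc
Step 4: δ(t1, b) = (t0, b, L) → [t0]cbcbcc
Step 5: δ(t0, c) = (t1, c, R) → c[t1]bcbcc
Step 6: δ(t1, b) = (t0, b, L) → [t0]cbcbcc
Step 7: δ(t0, c) = (t1, c, R) → c[t1]bcbcc
Step 8: δ(t1, b) = (t0, b, L) → [t0]cbcbcc
Step 9: δ(t0, c) = (t1, c, R) → c[t1]bcbcc
Step 10: δ(t1, b) = (t0, b, L) → [t0]cbcbcc
Step 11: δ(t0, c) = (t1, c, R) → c[t1]bcbcc
Step 12: δ(t1, b) = (t0, b, L) → [t0]cbcbcc
Step 13: δ(t0, c) = (t1, c, R) → c[t1]bcbcc
Step 14: δ(t1, b) = (t0, b, L) → [t0]cbcbcc
Step 15: δ(t0, c) = (t1, c, R) → c[t1]bcbcc
Step 16: δ(t1, b) = (t0, b, L) → [t0]cbcbcc
Step 17: δ(t0, c) = (t1, c, R) → c[t1]bcbcc
Step 18: δ(t1, b) = (t0, b, L) → [t0]cbcbcc
Step 19: δ(t0, c) = (t1, c, R) → c[t1]bcbcc
Step 20: δ(t1, b) = (t0, b, L) → [t0]cbcbcc
Step 21: δ(t0, c) = (t1, c, R) → c[t1]bcbcc

The machine has not reached a halting state after 21 steps.
The machine did not halt within the 21-step bound.

Answer: No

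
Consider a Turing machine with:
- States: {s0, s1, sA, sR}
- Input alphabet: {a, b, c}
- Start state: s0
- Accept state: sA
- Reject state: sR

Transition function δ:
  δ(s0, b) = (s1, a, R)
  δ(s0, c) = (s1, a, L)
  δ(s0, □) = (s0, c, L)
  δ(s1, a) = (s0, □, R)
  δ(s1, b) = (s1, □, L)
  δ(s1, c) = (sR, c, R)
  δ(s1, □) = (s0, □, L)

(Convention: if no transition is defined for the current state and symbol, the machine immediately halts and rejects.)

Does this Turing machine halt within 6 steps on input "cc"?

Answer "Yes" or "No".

Execution trace:
Initial: [s0]cc
Step 1: δ(s0, c) = (s1, a, L) → [s1]□ac
Step 2: δ(s1, □) = (s0, □, L) → [s0]□□ac
Step 3: δ(s0, □) = (s0, c, L) → [s0]□c□ac
Step 4: δ(s0, □) = (s0, c, L) → [s0]□cc□ac
Step 5: δ(s0, □) = (s0, c, L) → [s0]□ccc□ac
Step 6: δ(s0, □) = (s0, c, L) → [s0]□cccc□ac

The machine has not reached a halting state after 6 steps.
The machine did not halt within the 6-step bound.

Answer: No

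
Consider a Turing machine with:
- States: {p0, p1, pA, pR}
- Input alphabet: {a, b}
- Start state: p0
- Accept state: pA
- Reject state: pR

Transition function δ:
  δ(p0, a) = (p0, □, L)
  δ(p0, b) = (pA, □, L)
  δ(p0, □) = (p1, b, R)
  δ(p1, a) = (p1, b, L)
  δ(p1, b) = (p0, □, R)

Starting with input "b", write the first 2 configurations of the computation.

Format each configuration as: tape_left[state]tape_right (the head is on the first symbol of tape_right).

Transitions applied:
Step 1: δ(p0, b) = (pA, □, L)

The first 2 configurations are:
[p0]b ⊢ [pA]□□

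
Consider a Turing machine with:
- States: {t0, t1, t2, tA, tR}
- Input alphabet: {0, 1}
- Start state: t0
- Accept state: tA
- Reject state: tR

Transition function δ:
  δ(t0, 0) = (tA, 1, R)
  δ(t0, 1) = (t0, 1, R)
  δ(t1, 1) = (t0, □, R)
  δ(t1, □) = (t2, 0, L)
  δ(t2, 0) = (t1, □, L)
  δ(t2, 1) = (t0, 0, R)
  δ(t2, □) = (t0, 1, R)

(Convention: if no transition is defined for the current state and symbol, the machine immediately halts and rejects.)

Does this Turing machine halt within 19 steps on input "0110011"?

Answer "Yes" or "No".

Execution trace:
Initial: [t0]0110011
Step 1: δ(t0, 0) = (tA, 1, R) → 1[tA]110011

The machine reaches the accept state tA and halts.
The machine halted after 1 step (within the 19-step bound).

Answer: Yes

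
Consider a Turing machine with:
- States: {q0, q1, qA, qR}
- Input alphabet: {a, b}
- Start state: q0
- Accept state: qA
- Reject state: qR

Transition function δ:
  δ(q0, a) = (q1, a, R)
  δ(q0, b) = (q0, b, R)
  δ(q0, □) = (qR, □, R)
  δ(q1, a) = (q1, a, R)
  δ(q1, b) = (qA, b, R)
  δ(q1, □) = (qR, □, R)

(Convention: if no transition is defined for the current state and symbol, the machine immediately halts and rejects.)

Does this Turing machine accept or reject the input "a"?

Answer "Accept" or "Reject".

Execution trace:
Initial: [q0]a
Step 1: δ(q0, a) = (q1, a, R) → a[q1]□
Step 2: δ(q1, □) = (qR, □, R) → a□[qR]□

The machine reaches the reject state qR and halts.

Answer: Reject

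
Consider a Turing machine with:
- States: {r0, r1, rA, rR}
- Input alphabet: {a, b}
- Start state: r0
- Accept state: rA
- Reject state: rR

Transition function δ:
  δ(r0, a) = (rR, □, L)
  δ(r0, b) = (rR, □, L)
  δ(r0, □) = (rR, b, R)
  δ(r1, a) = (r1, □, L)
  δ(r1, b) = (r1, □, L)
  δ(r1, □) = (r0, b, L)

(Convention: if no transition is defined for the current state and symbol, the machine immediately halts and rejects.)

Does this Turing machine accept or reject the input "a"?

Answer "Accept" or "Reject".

Execution trace:
Initial: [r0]a
Step 1: δ(r0, a) = (rR, □, L) → [rR]□□

The machine reaches the reject state rR and halts.

Answer: Reject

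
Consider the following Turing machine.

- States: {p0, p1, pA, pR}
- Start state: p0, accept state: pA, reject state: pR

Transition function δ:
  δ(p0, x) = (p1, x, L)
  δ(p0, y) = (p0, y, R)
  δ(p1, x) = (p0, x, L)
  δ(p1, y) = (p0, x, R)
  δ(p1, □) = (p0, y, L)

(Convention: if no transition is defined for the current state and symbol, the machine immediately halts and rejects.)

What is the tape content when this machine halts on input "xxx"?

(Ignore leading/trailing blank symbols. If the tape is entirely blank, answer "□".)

Execution trace:
Initial: [p0]xxx
Step 1: δ(p0, x) = (p1, x, L) → [p1]□xxx
Step 2: δ(p1, □) = (p0, y, L) → [p0]□yxxx

No transition is defined for δ(p0, □). By convention the machine halts and rejects.

Final tape (ignoring leading/trailing blanks): yxxx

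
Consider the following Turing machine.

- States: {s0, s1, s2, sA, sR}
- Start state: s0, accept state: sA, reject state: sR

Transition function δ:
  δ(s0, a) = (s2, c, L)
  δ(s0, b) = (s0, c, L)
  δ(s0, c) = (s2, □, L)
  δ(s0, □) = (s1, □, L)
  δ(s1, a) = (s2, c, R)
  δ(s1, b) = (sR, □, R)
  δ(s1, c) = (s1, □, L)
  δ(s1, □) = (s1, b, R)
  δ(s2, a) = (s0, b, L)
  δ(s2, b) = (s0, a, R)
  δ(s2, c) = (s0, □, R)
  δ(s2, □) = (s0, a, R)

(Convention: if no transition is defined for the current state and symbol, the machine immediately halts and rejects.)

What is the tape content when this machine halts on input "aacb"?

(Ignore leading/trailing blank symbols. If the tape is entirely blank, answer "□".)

Execution trace:
Initial: [s0]aacb
Step 1: δ(s0, a) = (s2, c, L) → [s2]□cacb
Step 2: δ(s2, □) = (s0, a, R) → a[s0]cacb
Step 3: δ(s0, c) = (s2, □, L) → [s2]a□acb
Step 4: δ(s2, a) = (s0, b, L) → [s0]□b□acb
Step 5: δ(s0, □) = (s1, □, L) → [s1]□□b□acb
Step 6: δ(s1, □) = (s1, b, R) → b[s1]□b□acb
Step 7: δ(s1, □) = (s1, b, R) → bb[s1]b□acb
Step 8: δ(s1, b) = (sR, □, R) → bb□[sR]□acb

The machine reaches the reject state sR and halts.

Final tape (ignoring leading/trailing blanks): bb□□acb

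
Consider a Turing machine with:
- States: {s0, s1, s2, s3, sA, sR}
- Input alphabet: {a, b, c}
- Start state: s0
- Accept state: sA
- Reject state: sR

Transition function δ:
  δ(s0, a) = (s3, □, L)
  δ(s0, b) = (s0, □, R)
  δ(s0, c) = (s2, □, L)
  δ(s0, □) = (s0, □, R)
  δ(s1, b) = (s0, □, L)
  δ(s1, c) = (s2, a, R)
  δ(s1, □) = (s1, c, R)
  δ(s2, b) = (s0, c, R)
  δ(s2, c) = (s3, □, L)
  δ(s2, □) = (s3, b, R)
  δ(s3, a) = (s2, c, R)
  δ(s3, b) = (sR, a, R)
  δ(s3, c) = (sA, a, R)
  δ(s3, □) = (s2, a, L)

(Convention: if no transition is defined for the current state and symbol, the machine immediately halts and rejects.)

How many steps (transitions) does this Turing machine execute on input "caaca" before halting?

Execution trace:
Initial: [s0]caaca
Step 1: δ(s0, c) = (s2, □, L) → [s2]□□aaca
Step 2: δ(s2, □) = (s3, b, R) → b[s3]□aaca
Step 3: δ(s3, □) = (s2, a, L) → [s2]baaaca
Step 4: δ(s2, b) = (s0, c, R) → c[s0]aaaca
Step 5: δ(s0, a) = (s3, □, L) → [s3]c□aaca
Step 6: δ(s3, c) = (sA, a, R) → a[sA]□aaca

The machine reaches the accept state sA and halts.

The machine executed 6 steps before halting.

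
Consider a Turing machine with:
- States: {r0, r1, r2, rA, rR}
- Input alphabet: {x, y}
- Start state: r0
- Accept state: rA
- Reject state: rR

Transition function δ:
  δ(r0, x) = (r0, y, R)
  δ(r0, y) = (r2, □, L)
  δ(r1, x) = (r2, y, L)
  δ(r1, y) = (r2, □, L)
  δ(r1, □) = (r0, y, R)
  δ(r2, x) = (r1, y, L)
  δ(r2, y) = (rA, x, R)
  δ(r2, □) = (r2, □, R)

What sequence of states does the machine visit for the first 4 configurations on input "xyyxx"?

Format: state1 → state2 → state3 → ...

Execution trace:
Initial: [r0]xyyxx
Step 1: δ(r0, x) = (r0, y, R) → y[r0]yyxx
Step 2: δ(r0, y) = (r2, □, L) → [r2]y□yxx
Step 3: δ(r2, y) = (rA, x, R) → x[rA]□yxx

The machine reaches the accept state rA and halts.

State sequence: r0 → r0 → r2 → rA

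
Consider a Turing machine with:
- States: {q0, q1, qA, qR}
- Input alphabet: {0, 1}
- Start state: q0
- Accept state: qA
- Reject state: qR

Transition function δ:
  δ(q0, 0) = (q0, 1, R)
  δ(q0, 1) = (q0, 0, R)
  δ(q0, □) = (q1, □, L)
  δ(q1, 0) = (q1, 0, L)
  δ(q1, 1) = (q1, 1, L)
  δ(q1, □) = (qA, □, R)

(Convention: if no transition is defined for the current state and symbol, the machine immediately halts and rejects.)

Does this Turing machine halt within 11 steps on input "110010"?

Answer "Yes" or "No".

Execution trace:
Initial: [q0]110010
Step 1: δ(q0, 1) = (q0, 0, R) → 0[q0]10010
Step 2: δ(q0, 1) = (q0, 0, R) → 00[q0]0010
Step 3: δ(q0, 0) = (q0, 1, R) → 001[q0]010
Step 4: δ(q0, 0) = (q0, 1, R) → 0011[q0]10
Step 5: δ(q0, 1) = (q0, 0, R) → 00110[q0]0
Step 6: δ(q0, 0) = (q0, 1, R) → 001101[q0]□
Step 7: δ(q0, □) = (q1, □, L) → 00110[q1]1□
Step 8: δ(q1, 1) = (q1, 1, L) → 0011[q1]01□
Step 9: δ(q1, 0) = (q1, 0, L) → 001[q1]101□
Step 10: δ(q1, 1) = (q1, 1, L) → 00[q1]1101□
Step 11: δ(q1, 1) = (q1, 1, L) → 0[q1]01101□

The machine has not reached a halting state after 11 steps.
The machine did not halt within the 11-step bound.

Answer: No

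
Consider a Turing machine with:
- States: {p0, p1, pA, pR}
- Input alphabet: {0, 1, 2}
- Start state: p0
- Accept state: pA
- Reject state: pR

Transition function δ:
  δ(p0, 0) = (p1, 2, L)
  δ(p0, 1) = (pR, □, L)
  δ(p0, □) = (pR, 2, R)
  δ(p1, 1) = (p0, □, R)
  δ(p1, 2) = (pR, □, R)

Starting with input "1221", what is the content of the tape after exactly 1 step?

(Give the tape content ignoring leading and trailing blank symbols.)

Execution trace:
Initial: [p0]1221
Step 1: δ(p0, 1) = (pR, □, L) → [pR]□□221

The machine reaches the reject state pR and halts.

After 1 step, the tape (ignoring leading/trailing blanks) is: 221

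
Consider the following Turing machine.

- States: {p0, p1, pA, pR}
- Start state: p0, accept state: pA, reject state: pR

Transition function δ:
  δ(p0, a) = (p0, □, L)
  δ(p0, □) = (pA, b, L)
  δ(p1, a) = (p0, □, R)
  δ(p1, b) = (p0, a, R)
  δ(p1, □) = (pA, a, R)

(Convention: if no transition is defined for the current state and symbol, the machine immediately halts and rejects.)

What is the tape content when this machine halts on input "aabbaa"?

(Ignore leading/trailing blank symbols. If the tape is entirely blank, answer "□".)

Execution trace:
Initial: [p0]aabbaa
Step 1: δ(p0, a) = (p0, □, L) → [p0]□□abbaa
Step 2: δ(p0, □) = (pA, b, L) → [pA]□b□abbaa

The machine reaches the accept state pA and halts.

Final tape (ignoring leading/trailing blanks): b□abbaa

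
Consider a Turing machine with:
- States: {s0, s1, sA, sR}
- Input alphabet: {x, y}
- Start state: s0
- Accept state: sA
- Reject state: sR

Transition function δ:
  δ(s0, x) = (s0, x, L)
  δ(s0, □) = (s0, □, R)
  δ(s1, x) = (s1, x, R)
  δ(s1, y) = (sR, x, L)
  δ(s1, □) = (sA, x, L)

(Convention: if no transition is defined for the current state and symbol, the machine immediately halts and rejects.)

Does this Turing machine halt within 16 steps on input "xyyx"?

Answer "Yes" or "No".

Execution trace:
Initial: [s0]xyyx
Step 1: δ(s0, x) = (s0, x, L) → [s0]□xyyx
Step 2: δ(s0, □) = (s0, □, R) → □[s0]xyyx
Step 3: δ(s0, x) = (s0, x, L) → [s0]□xyyx
Step 4: δ(s0, □) = (s0, □, R) → □[s0]xyyx
Step 5: δ(s0, x) = (s0, x, L) → [s0]□xyyx
Step 6: δ(s0, □) = (s0, □, R) → □[s0]xyyx
Step 7: δ(s0, x) = (s0, x, L) → [s0]□xyyx
Step 8: δ(s0, □) = (s0, □, R) → □[s0]xyyx
Step 9: δ(s0, x) = (s0, x, L) → [s0]□xyyx
Step 10: δ(s0, □) = (s0, □, R) → □[s0]xyyx
Step 11: δ(s0, x) = (s0, x, L) → [s0]□xyyx
Step 12: δ(s0, □) = (s0, □, R) → □[s0]xyyx
Step 13: δ(s0, x) = (s0, x, L) → [s0]□xyyx
Step 14: δ(s0, □) = (s0, □, R) → □[s0]xyyx
Step 15: δ(s0, x) = (s0, x, L) → [s0]□xyyx
Step 16: δ(s0, □) = (s0, □, R) → □[s0]xyyx

The machine has not reached a halting state after 16 steps.
The machine did not halt within the 16-step bound.

Answer: No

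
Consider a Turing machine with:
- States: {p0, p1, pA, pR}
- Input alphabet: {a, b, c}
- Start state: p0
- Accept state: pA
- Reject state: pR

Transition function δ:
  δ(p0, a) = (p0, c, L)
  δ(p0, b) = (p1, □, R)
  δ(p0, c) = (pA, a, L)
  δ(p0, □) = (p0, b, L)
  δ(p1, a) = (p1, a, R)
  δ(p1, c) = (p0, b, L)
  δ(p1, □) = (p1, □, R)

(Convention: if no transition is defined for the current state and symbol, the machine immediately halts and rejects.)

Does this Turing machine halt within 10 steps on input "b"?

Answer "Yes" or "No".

Execution trace:
Initial: [p0]b
Step 1: δ(p0, b) = (p1, □, R) → □[p1]□
Step 2: δ(p1, □) = (p1, □, R) → □□[p1]□
Step 3: δ(p1, □) = (p1, □, R) → □□□[p1]□
Step 4: δ(p1, □) = (p1, □, R) → □□□□[p1]□
Step 5: δ(p1, □) = (p1, □, R) → □□□□□[p1]□
Step 6: δ(p1, □) = (p1, □, R) → □□□□□□[p1]□
Step 7: δ(p1, □) = (p1, □, R) → □□□□□□□[p1]□
Step 8: δ(p1, □) = (p1, □, R) → □□□□□□□□[p1]□
Step 9: δ(p1, □) = (p1, □, R) → □□□□□□□□□[p1]□
Step 10: δ(p1, □) = (p1, □, R) → □□□□□□□□□□[p1]□

The machine has not reached a halting state after 10 steps.
The machine did not halt within the 10-step bound.

Answer: No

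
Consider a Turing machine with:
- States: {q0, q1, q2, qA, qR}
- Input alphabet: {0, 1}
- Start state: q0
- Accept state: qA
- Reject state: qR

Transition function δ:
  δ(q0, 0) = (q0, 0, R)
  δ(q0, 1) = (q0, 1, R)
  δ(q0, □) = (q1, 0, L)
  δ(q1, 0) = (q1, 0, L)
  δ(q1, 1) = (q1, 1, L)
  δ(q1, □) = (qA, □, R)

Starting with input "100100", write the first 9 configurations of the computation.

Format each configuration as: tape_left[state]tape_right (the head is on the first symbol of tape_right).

Transitions applied:
Step 1: δ(q0, 1) = (q0, 1, R)
Step 2: δ(q0, 0) = (q0, 0, R)
Step 3: δ(q0, 0) = (q0, 0, R)
Step 4: δ(q0, 1) = (q0, 1, R)
Step 5: δ(q0, 0) = (q0, 0, R)
Step 6: δ(q0, 0) = (q0, 0, R)
Step 7: δ(q0, □) = (q1, 0, L)
Step 8: δ(q1, 0) = (q1, 0, L)

The first 9 configurations are:
[q0]100100 ⊢ 1[q0]00100 ⊢ 10[q0]0100 ⊢ 100[q0]100 ⊢ 1001[q0]00 ⊢ 10010[q0]0 ⊢ 100100[q0]□ ⊢ 10010[q1]00 ⊢ 1001[q1]000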